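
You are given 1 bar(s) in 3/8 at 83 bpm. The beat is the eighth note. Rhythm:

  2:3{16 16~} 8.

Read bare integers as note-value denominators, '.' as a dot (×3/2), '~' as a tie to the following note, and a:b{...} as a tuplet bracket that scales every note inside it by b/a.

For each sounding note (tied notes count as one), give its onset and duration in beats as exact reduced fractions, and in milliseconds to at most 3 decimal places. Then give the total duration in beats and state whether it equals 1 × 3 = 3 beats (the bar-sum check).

1) 0.0ms=0b +542.169ms=3/4b
2) 542.169ms=3/4b +1626.506ms=9/4b
Σ=3b of 3 (83bpm 3/8) — PASS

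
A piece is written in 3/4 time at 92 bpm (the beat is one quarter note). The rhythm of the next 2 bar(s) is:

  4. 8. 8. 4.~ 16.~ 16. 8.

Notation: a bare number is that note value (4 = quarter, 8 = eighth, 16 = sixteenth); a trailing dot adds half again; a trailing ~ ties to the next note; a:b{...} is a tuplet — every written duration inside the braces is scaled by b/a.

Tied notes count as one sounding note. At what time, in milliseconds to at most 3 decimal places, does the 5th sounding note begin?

1. 0.0ms @ 0 + 978.261ms (3/2)
2. 978.261ms @ 3/2 + 489.13ms (3/4)
3. 1467.391ms @ 9/4 + 489.13ms (3/4)
4. 1956.522ms @ 3 + 1467.391ms (9/4)
5. 3423.913ms @ 21/4 + 489.13ms (3/4)

note 5 onset = 21/4b = 3423.913ms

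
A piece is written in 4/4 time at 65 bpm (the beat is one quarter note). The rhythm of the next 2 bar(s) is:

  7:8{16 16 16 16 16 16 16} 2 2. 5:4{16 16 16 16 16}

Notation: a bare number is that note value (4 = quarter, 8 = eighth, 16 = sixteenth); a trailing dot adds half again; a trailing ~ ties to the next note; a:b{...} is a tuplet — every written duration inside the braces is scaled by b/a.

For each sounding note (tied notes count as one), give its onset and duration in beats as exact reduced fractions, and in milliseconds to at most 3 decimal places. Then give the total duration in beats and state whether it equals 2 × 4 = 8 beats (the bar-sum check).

1) 0.0ms=0b +263.736ms=2/7b
2) 263.736ms=2/7b +263.736ms=2/7b
3) 527.473ms=4/7b +263.736ms=2/7b
4) 791.209ms=6/7b +263.736ms=2/7b
5) 1054.945ms=8/7b +263.736ms=2/7b
6) 1318.681ms=10/7b +263.736ms=2/7b
7) 1582.418ms=12/7b +263.736ms=2/7b
8) 1846.154ms=2b +1846.154ms=2b
9) 3692.308ms=4b +2769.231ms=3b
10) 6461.538ms=7b +184.615ms=1/5b
11) 6646.154ms=36/5b +184.615ms=1/5b
12) 6830.769ms=37/5b +184.615ms=1/5b
13) 7015.385ms=38/5b +184.615ms=1/5b
14) 7200.0ms=39/5b +184.615ms=1/5b
Σ=8b of 8 (65bpm 4/4) — PASS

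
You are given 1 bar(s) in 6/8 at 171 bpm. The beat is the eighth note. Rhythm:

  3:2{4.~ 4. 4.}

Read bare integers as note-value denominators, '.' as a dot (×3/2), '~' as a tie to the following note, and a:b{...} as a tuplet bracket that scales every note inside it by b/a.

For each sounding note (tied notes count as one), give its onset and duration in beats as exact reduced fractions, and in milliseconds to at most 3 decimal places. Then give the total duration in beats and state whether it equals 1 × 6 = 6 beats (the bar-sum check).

1) 0.0ms=0b +1403.509ms=4b
2) 1403.509ms=4b +701.754ms=2b
Σ=6b of 6 (171bpm 6/8) — PASS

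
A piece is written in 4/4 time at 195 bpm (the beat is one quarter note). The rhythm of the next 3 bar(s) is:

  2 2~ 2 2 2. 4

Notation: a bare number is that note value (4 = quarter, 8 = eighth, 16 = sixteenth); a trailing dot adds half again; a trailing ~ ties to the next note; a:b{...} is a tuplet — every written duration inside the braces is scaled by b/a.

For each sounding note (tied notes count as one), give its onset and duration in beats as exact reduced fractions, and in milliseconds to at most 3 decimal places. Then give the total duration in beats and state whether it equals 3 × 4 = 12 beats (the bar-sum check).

1) 0.0ms=0b +615.385ms=2b
2) 615.385ms=2b +1230.769ms=4b
3) 1846.154ms=6b +615.385ms=2b
4) 2461.538ms=8b +923.077ms=3b
5) 3384.615ms=11b +307.692ms=1b
Σ=12b of 12 (195bpm 4/4) — PASS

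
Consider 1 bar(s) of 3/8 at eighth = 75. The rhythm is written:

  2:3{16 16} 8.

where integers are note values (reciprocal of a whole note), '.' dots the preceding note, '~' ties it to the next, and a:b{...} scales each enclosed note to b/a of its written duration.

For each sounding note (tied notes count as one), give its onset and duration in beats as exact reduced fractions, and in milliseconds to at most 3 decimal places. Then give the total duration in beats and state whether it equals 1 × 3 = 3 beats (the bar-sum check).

1) 0.0ms=0b +600.0ms=3/4b
2) 600.0ms=3/4b +600.0ms=3/4b
3) 1200.0ms=3/2b +1200.0ms=3/2b
Σ=3b of 3 (75bpm 3/8) — PASS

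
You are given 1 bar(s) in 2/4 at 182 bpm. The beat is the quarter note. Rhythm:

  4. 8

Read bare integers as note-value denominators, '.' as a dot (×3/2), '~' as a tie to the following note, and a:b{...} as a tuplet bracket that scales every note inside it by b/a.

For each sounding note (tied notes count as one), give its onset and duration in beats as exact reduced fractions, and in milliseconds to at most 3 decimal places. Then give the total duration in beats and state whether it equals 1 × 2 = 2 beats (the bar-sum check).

1) 0.0ms=0b +494.505ms=3/2b
2) 494.505ms=3/2b +164.835ms=1/2b
Σ=2b of 2 (182bpm 2/4) — PASS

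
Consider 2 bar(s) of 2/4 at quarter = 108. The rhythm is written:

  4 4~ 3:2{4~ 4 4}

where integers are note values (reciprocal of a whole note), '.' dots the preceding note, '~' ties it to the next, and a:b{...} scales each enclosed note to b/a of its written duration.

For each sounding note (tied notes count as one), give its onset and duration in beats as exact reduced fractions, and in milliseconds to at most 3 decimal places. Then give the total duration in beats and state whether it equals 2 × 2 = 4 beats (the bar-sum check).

1) 0.0ms=0b +555.556ms=1b
2) 555.556ms=1b +1296.296ms=7/3b
3) 1851.852ms=10/3b +370.37ms=2/3b
Σ=4b of 4 (108bpm 2/4) — PASS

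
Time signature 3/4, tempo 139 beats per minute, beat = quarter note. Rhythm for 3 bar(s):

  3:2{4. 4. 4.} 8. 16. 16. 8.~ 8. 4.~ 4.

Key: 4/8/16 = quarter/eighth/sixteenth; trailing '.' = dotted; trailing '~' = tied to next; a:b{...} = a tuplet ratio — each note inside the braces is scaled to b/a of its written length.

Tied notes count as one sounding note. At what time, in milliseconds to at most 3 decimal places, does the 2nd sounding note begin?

1. 0.0ms @ 0 + 431.655ms (1)
2. 431.655ms @ 1 + 431.655ms (1)
3. 863.309ms @ 2 + 431.655ms (1)
4. 1294.964ms @ 3 + 323.741ms (3/4)
5. 1618.705ms @ 15/4 + 161.871ms (3/8)
6. 1780.576ms @ 33/8 + 161.871ms (3/8)
7. 1942.446ms @ 9/2 + 647.482ms (3/2)
8. 2589.928ms @ 6 + 1294.964ms (3)

note 2 onset = 1b = 431.655ms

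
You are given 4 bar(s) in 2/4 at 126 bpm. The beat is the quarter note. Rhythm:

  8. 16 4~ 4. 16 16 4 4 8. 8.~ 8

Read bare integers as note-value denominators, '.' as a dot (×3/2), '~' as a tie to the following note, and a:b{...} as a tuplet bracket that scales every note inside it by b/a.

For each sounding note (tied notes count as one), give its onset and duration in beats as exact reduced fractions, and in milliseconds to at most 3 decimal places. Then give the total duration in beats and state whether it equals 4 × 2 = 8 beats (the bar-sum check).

1) 0.0ms=0b +357.143ms=3/4b
2) 357.143ms=3/4b +119.048ms=1/4b
3) 476.19ms=1b +1190.476ms=5/2b
4) 1666.667ms=7/2b +119.048ms=1/4b
5) 1785.714ms=15/4b +119.048ms=1/4b
6) 1904.762ms=4b +476.19ms=1b
7) 2380.952ms=5b +476.19ms=1b
8) 2857.143ms=6b +357.143ms=3/4b
9) 3214.286ms=27/4b +595.238ms=5/4b
Σ=8b of 8 (126bpm 2/4) — PASS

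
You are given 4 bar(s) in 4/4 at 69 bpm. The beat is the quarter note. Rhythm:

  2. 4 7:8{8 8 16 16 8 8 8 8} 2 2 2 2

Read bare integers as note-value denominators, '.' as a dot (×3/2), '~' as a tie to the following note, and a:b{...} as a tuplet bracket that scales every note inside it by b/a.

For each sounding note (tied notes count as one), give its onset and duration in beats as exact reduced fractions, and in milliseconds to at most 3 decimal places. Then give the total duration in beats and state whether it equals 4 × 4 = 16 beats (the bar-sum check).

1) 0.0ms=0b +2608.696ms=3b
2) 2608.696ms=3b +869.565ms=1b
3) 3478.261ms=4b +496.894ms=4/7b
4) 3975.155ms=32/7b +496.894ms=4/7b
5) 4472.05ms=36/7b +248.447ms=2/7b
6) 4720.497ms=38/7b +248.447ms=2/7b
7) 4968.944ms=40/7b +496.894ms=4/7b
8) 5465.839ms=44/7b +496.894ms=4/7b
9) 5962.733ms=48/7b +496.894ms=4/7b
10) 6459.627ms=52/7b +496.894ms=4/7b
11) 6956.522ms=8b +1739.13ms=2b
12) 8695.652ms=10b +1739.13ms=2b
13) 10434.783ms=12b +1739.13ms=2b
14) 12173.913ms=14b +1739.13ms=2b
Σ=16b of 16 (69bpm 4/4) — PASS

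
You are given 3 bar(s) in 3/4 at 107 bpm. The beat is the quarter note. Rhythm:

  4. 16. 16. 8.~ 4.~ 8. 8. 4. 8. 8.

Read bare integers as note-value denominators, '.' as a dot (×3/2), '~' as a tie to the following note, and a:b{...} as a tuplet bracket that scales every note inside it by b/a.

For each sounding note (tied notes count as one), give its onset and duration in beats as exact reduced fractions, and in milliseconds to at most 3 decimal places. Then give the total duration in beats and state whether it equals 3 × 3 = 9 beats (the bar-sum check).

1) 0.0ms=0b +841.121ms=3/2b
2) 841.121ms=3/2b +210.28ms=3/8b
3) 1051.402ms=15/8b +210.28ms=3/8b
4) 1261.682ms=9/4b +1682.243ms=3b
5) 2943.925ms=21/4b +420.561ms=3/4b
6) 3364.486ms=6b +841.121ms=3/2b
7) 4205.607ms=15/2b +420.561ms=3/4b
8) 4626.168ms=33/4b +420.561ms=3/4b
Σ=9b of 9 (107bpm 3/4) — PASS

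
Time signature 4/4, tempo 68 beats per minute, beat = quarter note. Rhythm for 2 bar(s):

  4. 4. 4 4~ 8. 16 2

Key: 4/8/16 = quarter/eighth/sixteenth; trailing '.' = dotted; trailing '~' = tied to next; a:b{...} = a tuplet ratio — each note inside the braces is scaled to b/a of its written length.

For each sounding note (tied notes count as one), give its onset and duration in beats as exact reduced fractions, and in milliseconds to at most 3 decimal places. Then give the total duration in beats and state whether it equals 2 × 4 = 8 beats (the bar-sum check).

1) 0.0ms=0b +1323.529ms=3/2b
2) 1323.529ms=3/2b +1323.529ms=3/2b
3) 2647.059ms=3b +882.353ms=1b
4) 3529.412ms=4b +1544.118ms=7/4b
5) 5073.529ms=23/4b +220.588ms=1/4b
6) 5294.118ms=6b +1764.706ms=2b
Σ=8b of 8 (68bpm 4/4) — PASS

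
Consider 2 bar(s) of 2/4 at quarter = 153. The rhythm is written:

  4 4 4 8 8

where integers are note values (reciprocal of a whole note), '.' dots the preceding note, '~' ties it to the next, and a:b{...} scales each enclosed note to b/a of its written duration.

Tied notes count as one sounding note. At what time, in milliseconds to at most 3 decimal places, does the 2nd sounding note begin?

note 2 onset = 1b = 392.157ms

1. 0.0ms @ 0 + 392.157ms (1)
2. 392.157ms @ 1 + 392.157ms (1)
3. 784.314ms @ 2 + 392.157ms (1)
4. 1176.471ms @ 3 + 196.078ms (1/2)
5. 1372.549ms @ 7/2 + 196.078ms (1/2)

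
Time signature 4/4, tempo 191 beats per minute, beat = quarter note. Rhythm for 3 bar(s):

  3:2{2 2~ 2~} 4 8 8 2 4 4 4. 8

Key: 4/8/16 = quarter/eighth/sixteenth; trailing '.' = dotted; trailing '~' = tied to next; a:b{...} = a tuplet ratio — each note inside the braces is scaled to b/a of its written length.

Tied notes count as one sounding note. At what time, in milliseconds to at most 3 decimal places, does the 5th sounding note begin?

note 5 onset = 6b = 1884.817ms

1. 0.0ms @ 0 + 418.848ms (4/3)
2. 418.848ms @ 4/3 + 1151.832ms (11/3)
3. 1570.681ms @ 5 + 157.068ms (1/2)
4. 1727.749ms @ 11/2 + 157.068ms (1/2)
5. 1884.817ms @ 6 + 628.272ms (2)
6. 2513.089ms @ 8 + 314.136ms (1)
7. 2827.225ms @ 9 + 314.136ms (1)
8. 3141.361ms @ 10 + 471.204ms (3/2)
9. 3612.565ms @ 23/2 + 157.068ms (1/2)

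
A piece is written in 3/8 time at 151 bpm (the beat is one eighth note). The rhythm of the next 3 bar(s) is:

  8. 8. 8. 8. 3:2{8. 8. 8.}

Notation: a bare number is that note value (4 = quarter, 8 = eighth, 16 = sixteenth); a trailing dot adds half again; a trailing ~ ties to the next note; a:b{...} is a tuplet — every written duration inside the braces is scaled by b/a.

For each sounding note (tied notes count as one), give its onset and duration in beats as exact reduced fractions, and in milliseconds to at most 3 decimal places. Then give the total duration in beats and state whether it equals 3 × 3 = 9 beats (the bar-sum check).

1) 0.0ms=0b +596.026ms=3/2b
2) 596.026ms=3/2b +596.026ms=3/2b
3) 1192.053ms=3b +596.026ms=3/2b
4) 1788.079ms=9/2b +596.026ms=3/2b
5) 2384.106ms=6b +397.351ms=1b
6) 2781.457ms=7b +397.351ms=1b
7) 3178.808ms=8b +397.351ms=1b
Σ=9b of 9 (151bpm 3/8) — PASS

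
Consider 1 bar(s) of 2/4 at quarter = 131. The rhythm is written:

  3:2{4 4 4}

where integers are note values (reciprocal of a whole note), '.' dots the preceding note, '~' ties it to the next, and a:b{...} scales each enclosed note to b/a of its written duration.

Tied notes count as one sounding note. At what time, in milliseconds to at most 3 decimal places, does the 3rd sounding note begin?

note 3 onset = 4/3b = 610.687ms

1. 0.0ms @ 0 + 305.344ms (2/3)
2. 305.344ms @ 2/3 + 305.344ms (2/3)
3. 610.687ms @ 4/3 + 305.344ms (2/3)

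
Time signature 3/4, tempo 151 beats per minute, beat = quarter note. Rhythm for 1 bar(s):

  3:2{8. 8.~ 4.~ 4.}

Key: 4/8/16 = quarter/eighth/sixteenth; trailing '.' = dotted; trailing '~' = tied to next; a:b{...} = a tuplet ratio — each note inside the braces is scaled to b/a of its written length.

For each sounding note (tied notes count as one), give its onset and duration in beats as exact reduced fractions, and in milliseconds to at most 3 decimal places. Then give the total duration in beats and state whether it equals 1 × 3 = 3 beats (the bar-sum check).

1) 0.0ms=0b +198.675ms=1/2b
2) 198.675ms=1/2b +993.377ms=5/2b
Σ=3b of 3 (151bpm 3/4) — PASS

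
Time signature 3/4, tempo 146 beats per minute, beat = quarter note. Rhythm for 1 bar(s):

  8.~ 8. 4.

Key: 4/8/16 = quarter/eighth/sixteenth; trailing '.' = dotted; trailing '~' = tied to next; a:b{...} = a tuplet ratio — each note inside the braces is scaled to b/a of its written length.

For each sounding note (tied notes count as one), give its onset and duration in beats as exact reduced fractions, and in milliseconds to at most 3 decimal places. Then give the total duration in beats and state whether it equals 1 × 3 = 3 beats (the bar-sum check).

1) 0.0ms=0b +616.438ms=3/2b
2) 616.438ms=3/2b +616.438ms=3/2b
Σ=3b of 3 (146bpm 3/4) — PASS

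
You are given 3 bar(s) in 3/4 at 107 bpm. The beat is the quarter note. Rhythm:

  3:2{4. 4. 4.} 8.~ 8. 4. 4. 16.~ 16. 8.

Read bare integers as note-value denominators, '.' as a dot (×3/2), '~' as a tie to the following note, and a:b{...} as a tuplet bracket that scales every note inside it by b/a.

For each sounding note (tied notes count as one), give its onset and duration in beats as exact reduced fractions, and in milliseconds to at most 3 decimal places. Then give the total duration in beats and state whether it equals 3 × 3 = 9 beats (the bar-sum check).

1) 0.0ms=0b +560.748ms=1b
2) 560.748ms=1b +560.748ms=1b
3) 1121.495ms=2b +560.748ms=1b
4) 1682.243ms=3b +841.121ms=3/2b
5) 2523.364ms=9/2b +841.121ms=3/2b
6) 3364.486ms=6b +841.121ms=3/2b
7) 4205.607ms=15/2b +420.561ms=3/4b
8) 4626.168ms=33/4b +420.561ms=3/4b
Σ=9b of 9 (107bpm 3/4) — PASS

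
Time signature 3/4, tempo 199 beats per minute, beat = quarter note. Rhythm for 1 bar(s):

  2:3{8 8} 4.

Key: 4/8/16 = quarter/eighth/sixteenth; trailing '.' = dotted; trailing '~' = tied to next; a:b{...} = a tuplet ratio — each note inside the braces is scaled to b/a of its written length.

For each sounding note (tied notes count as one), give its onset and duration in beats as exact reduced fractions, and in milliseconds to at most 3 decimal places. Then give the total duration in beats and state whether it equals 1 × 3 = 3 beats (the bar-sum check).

1) 0.0ms=0b +226.131ms=3/4b
2) 226.131ms=3/4b +226.131ms=3/4b
3) 452.261ms=3/2b +452.261ms=3/2b
Σ=3b of 3 (199bpm 3/4) — PASS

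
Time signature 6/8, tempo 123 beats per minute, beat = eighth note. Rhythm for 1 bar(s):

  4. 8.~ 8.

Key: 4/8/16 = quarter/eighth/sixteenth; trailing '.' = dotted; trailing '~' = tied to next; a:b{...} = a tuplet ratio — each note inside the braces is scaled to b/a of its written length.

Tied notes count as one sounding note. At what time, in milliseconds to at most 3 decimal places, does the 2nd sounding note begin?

note 2 onset = 3b = 1463.415ms

1. 0.0ms @ 0 + 1463.415ms (3)
2. 1463.415ms @ 3 + 1463.415ms (3)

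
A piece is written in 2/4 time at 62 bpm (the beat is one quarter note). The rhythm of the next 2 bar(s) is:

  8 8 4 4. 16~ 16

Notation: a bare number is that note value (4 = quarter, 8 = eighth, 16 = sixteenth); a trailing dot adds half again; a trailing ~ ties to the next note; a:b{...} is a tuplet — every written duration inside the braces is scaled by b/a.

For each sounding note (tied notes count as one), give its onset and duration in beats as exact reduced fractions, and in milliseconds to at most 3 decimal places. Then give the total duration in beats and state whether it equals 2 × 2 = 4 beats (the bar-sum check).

1) 0.0ms=0b +483.871ms=1/2b
2) 483.871ms=1/2b +483.871ms=1/2b
3) 967.742ms=1b +967.742ms=1b
4) 1935.484ms=2b +1451.613ms=3/2b
5) 3387.097ms=7/2b +483.871ms=1/2b
Σ=4b of 4 (62bpm 2/4) — PASS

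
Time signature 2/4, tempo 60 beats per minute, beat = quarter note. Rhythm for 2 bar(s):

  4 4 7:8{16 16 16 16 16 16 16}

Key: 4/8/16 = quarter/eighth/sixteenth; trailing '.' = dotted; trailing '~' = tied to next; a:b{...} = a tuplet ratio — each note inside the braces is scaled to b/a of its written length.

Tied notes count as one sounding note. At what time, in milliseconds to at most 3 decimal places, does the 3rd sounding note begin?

1. 0.0ms @ 0 + 1000.0ms (1)
2. 1000.0ms @ 1 + 1000.0ms (1)
3. 2000.0ms @ 2 + 285.714ms (2/7)
4. 2285.714ms @ 16/7 + 285.714ms (2/7)
5. 2571.429ms @ 18/7 + 285.714ms (2/7)
6. 2857.143ms @ 20/7 + 285.714ms (2/7)
7. 3142.857ms @ 22/7 + 285.714ms (2/7)
8. 3428.571ms @ 24/7 + 285.714ms (2/7)
9. 3714.286ms @ 26/7 + 285.714ms (2/7)

note 3 onset = 2b = 2000.0ms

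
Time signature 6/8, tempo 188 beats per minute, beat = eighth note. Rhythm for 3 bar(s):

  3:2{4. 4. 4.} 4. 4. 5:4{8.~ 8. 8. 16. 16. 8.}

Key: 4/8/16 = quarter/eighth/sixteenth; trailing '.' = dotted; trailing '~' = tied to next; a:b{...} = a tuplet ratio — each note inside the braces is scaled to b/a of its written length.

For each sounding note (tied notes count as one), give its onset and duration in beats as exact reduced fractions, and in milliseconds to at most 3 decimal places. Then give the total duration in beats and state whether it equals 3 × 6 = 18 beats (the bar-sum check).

1) 0.0ms=0b +638.298ms=2b
2) 638.298ms=2b +638.298ms=2b
3) 1276.596ms=4b +638.298ms=2b
4) 1914.894ms=6b +957.447ms=3b
5) 2872.34ms=9b +957.447ms=3b
6) 3829.787ms=12b +765.957ms=12/5b
7) 4595.745ms=72/5b +382.979ms=6/5b
8) 4978.723ms=78/5b +191.489ms=3/5b
9) 5170.213ms=81/5b +191.489ms=3/5b
10) 5361.702ms=84/5b +382.979ms=6/5b
Σ=18b of 18 (188bpm 6/8) — PASS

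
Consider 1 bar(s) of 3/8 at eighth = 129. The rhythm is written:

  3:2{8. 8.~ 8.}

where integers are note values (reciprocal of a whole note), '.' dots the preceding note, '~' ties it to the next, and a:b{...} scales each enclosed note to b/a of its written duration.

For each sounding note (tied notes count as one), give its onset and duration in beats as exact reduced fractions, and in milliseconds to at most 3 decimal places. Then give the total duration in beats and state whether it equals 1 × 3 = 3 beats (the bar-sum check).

1) 0.0ms=0b +465.116ms=1b
2) 465.116ms=1b +930.233ms=2b
Σ=3b of 3 (129bpm 3/8) — PASS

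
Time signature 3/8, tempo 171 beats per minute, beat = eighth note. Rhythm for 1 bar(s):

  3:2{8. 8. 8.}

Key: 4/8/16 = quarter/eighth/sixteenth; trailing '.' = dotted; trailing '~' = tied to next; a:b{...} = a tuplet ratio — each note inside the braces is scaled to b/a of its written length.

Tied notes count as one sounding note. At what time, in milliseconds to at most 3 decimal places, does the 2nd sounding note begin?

note 2 onset = 1b = 350.877ms

1. 0.0ms @ 0 + 350.877ms (1)
2. 350.877ms @ 1 + 350.877ms (1)
3. 701.754ms @ 2 + 350.877ms (1)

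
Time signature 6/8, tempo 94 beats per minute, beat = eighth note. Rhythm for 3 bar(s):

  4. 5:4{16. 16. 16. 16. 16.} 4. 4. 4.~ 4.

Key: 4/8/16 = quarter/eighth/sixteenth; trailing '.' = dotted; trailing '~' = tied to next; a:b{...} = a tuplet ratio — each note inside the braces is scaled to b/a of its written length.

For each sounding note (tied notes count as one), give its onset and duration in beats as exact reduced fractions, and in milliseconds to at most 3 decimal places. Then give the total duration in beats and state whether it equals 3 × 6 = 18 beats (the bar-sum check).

1) 0.0ms=0b +1914.894ms=3b
2) 1914.894ms=3b +382.979ms=3/5b
3) 2297.872ms=18/5b +382.979ms=3/5b
4) 2680.851ms=21/5b +382.979ms=3/5b
5) 3063.83ms=24/5b +382.979ms=3/5b
6) 3446.809ms=27/5b +382.979ms=3/5b
7) 3829.787ms=6b +1914.894ms=3b
8) 5744.681ms=9b +1914.894ms=3b
9) 7659.574ms=12b +3829.787ms=6b
Σ=18b of 18 (94bpm 6/8) — PASS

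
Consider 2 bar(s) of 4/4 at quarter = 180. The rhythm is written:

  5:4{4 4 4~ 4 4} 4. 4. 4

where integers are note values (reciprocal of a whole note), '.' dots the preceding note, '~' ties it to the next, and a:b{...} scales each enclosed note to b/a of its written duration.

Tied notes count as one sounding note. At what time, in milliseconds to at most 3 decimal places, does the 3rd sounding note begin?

note 3 onset = 8/5b = 533.333ms

1. 0.0ms @ 0 + 266.667ms (4/5)
2. 266.667ms @ 4/5 + 266.667ms (4/5)
3. 533.333ms @ 8/5 + 533.333ms (8/5)
4. 1066.667ms @ 16/5 + 266.667ms (4/5)
5. 1333.333ms @ 4 + 500.0ms (3/2)
6. 1833.333ms @ 11/2 + 500.0ms (3/2)
7. 2333.333ms @ 7 + 333.333ms (1)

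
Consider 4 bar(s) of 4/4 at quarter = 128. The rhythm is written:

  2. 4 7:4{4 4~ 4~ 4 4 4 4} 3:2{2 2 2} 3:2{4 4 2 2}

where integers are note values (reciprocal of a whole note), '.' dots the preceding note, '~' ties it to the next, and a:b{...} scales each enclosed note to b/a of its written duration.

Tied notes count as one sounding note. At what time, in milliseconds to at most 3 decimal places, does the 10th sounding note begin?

1. 0.0ms @ 0 + 1406.25ms (3)
2. 1406.25ms @ 3 + 468.75ms (1)
3. 1875.0ms @ 4 + 267.857ms (4/7)
4. 2142.857ms @ 32/7 + 803.571ms (12/7)
5. 2946.429ms @ 44/7 + 267.857ms (4/7)
6. 3214.286ms @ 48/7 + 267.857ms (4/7)
7. 3482.143ms @ 52/7 + 267.857ms (4/7)
8. 3750.0ms @ 8 + 625.0ms (4/3)
9. 4375.0ms @ 28/3 + 625.0ms (4/3)
10. 5000.0ms @ 32/3 + 625.0ms (4/3)
11. 5625.0ms @ 12 + 312.5ms (2/3)
12. 5937.5ms @ 38/3 + 312.5ms (2/3)
13. 6250.0ms @ 40/3 + 625.0ms (4/3)
14. 6875.0ms @ 44/3 + 625.0ms (4/3)

note 10 onset = 32/3b = 5000.0ms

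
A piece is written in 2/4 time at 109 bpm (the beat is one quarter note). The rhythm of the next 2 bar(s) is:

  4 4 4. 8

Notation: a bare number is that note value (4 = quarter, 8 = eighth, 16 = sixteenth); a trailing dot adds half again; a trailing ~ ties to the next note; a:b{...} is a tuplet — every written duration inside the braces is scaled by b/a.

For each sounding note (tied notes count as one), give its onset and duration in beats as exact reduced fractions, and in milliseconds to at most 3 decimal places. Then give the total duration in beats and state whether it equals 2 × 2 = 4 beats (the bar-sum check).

1) 0.0ms=0b +550.459ms=1b
2) 550.459ms=1b +550.459ms=1b
3) 1100.917ms=2b +825.688ms=3/2b
4) 1926.606ms=7/2b +275.229ms=1/2b
Σ=4b of 4 (109bpm 2/4) — PASS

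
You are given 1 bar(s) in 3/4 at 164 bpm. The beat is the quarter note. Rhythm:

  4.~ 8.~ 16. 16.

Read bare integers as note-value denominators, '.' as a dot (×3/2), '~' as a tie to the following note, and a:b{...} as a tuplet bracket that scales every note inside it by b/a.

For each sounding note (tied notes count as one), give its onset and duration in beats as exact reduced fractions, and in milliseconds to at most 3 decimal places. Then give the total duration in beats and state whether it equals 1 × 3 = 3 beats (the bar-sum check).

1) 0.0ms=0b +960.366ms=21/8b
2) 960.366ms=21/8b +137.195ms=3/8b
Σ=3b of 3 (164bpm 3/4) — PASS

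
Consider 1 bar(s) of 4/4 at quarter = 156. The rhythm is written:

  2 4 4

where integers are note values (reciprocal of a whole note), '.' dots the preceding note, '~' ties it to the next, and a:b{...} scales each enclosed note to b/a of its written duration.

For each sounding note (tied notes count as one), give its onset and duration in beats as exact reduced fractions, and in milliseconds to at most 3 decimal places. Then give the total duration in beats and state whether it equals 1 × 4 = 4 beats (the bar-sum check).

1) 0.0ms=0b +769.231ms=2b
2) 769.231ms=2b +384.615ms=1b
3) 1153.846ms=3b +384.615ms=1b
Σ=4b of 4 (156bpm 4/4) — PASS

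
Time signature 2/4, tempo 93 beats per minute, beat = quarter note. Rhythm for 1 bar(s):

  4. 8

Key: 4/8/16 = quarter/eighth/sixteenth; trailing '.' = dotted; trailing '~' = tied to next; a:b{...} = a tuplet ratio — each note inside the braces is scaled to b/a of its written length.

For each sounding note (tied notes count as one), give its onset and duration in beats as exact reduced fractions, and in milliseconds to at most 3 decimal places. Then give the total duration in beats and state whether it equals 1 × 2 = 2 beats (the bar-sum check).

1) 0.0ms=0b +967.742ms=3/2b
2) 967.742ms=3/2b +322.581ms=1/2b
Σ=2b of 2 (93bpm 2/4) — PASS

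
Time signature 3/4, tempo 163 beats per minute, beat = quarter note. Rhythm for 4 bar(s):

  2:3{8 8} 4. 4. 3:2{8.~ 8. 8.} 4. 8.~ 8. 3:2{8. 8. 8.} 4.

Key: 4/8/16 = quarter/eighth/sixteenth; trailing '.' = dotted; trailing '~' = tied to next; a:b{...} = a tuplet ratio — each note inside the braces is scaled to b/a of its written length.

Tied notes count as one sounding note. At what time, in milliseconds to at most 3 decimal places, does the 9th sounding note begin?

1. 0.0ms @ 0 + 276.074ms (3/4)
2. 276.074ms @ 3/4 + 276.074ms (3/4)
3. 552.147ms @ 3/2 + 552.147ms (3/2)
4. 1104.294ms @ 3 + 552.147ms (3/2)
5. 1656.442ms @ 9/2 + 368.098ms (1)
6. 2024.54ms @ 11/2 + 184.049ms (1/2)
7. 2208.589ms @ 6 + 552.147ms (3/2)
8. 2760.736ms @ 15/2 + 552.147ms (3/2)
9. 3312.883ms @ 9 + 184.049ms (1/2)
10. 3496.933ms @ 19/2 + 184.049ms (1/2)
11. 3680.982ms @ 10 + 184.049ms (1/2)
12. 3865.031ms @ 21/2 + 552.147ms (3/2)

note 9 onset = 9b = 3312.883ms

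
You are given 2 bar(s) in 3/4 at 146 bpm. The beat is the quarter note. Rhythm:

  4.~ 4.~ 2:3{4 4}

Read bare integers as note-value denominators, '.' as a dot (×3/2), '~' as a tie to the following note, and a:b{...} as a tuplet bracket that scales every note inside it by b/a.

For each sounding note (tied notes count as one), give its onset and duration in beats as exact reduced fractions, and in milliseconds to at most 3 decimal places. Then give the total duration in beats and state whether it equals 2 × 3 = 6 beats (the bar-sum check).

1) 0.0ms=0b +1849.315ms=9/2b
2) 1849.315ms=9/2b +616.438ms=3/2b
Σ=6b of 6 (146bpm 3/4) — PASS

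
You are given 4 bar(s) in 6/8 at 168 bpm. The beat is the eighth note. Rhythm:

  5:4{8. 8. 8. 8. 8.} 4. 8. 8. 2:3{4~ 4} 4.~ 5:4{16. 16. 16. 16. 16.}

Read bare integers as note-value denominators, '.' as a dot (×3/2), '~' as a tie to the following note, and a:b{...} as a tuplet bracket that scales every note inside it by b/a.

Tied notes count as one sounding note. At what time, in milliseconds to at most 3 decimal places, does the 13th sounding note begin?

note 13 onset = 114/5b = 8142.857ms

1. 0.0ms @ 0 + 428.571ms (6/5)
2. 428.571ms @ 6/5 + 428.571ms (6/5)
3. 857.143ms @ 12/5 + 428.571ms (6/5)
4. 1285.714ms @ 18/5 + 428.571ms (6/5)
5. 1714.286ms @ 24/5 + 428.571ms (6/5)
6. 2142.857ms @ 6 + 1071.429ms (3)
7. 3214.286ms @ 9 + 535.714ms (3/2)
8. 3750.0ms @ 21/2 + 535.714ms (3/2)
9. 4285.714ms @ 12 + 2142.857ms (6)
10. 6428.571ms @ 18 + 1285.714ms (18/5)
11. 7714.286ms @ 108/5 + 214.286ms (3/5)
12. 7928.571ms @ 111/5 + 214.286ms (3/5)
13. 8142.857ms @ 114/5 + 214.286ms (3/5)
14. 8357.143ms @ 117/5 + 214.286ms (3/5)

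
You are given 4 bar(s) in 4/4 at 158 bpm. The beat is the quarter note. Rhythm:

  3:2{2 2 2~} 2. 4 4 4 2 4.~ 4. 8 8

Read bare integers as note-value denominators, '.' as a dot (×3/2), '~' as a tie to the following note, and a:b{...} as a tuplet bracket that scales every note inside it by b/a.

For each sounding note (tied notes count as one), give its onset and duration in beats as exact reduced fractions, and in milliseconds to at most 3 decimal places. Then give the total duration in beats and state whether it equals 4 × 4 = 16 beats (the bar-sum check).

1) 0.0ms=0b +506.329ms=4/3b
2) 506.329ms=4/3b +506.329ms=4/3b
3) 1012.658ms=8/3b +1645.57ms=13/3b
4) 2658.228ms=7b +379.747ms=1b
5) 3037.975ms=8b +379.747ms=1b
6) 3417.722ms=9b +379.747ms=1b
7) 3797.468ms=10b +759.494ms=2b
8) 4556.962ms=12b +1139.241ms=3b
9) 5696.203ms=15b +189.873ms=1/2b
10) 5886.076ms=31/2b +189.873ms=1/2b
Σ=16b of 16 (158bpm 4/4) — PASS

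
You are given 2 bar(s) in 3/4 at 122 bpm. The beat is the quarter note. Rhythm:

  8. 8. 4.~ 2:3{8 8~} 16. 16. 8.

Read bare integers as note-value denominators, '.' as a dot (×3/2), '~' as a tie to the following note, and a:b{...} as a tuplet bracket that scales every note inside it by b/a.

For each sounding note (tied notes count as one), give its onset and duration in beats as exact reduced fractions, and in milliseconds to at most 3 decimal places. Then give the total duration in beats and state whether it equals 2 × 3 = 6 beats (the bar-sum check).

1) 0.0ms=0b +368.852ms=3/4b
2) 368.852ms=3/4b +368.852ms=3/4b
3) 737.705ms=3/2b +1106.557ms=9/4b
4) 1844.262ms=15/4b +553.279ms=9/8b
5) 2397.541ms=39/8b +184.426ms=3/8b
6) 2581.967ms=21/4b +368.852ms=3/4b
Σ=6b of 6 (122bpm 3/4) — PASS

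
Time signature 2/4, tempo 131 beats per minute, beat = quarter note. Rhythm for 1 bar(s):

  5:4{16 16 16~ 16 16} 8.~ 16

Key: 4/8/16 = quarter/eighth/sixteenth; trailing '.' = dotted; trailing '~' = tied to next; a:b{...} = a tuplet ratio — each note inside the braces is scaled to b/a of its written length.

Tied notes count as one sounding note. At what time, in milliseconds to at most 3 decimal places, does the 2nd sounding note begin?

note 2 onset = 1/5b = 91.603ms

1. 0.0ms @ 0 + 91.603ms (1/5)
2. 91.603ms @ 1/5 + 91.603ms (1/5)
3. 183.206ms @ 2/5 + 183.206ms (2/5)
4. 366.412ms @ 4/5 + 91.603ms (1/5)
5. 458.015ms @ 1 + 458.015ms (1)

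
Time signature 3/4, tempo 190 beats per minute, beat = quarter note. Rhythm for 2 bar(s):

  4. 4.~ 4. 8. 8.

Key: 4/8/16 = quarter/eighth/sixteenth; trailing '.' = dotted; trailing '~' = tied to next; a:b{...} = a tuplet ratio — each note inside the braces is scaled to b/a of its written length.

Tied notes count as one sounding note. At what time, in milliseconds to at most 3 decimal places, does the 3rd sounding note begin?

1. 0.0ms @ 0 + 473.684ms (3/2)
2. 473.684ms @ 3/2 + 947.368ms (3)
3. 1421.053ms @ 9/2 + 236.842ms (3/4)
4. 1657.895ms @ 21/4 + 236.842ms (3/4)

note 3 onset = 9/2b = 1421.053ms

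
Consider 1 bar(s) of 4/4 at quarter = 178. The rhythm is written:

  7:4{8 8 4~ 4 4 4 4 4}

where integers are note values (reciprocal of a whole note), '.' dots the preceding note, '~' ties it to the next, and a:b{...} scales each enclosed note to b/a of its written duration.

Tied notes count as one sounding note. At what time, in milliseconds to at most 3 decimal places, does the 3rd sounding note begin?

note 3 onset = 4/7b = 192.616ms

1. 0.0ms @ 0 + 96.308ms (2/7)
2. 96.308ms @ 2/7 + 96.308ms (2/7)
3. 192.616ms @ 4/7 + 385.233ms (8/7)
4. 577.849ms @ 12/7 + 192.616ms (4/7)
5. 770.465ms @ 16/7 + 192.616ms (4/7)
6. 963.082ms @ 20/7 + 192.616ms (4/7)
7. 1155.698ms @ 24/7 + 192.616ms (4/7)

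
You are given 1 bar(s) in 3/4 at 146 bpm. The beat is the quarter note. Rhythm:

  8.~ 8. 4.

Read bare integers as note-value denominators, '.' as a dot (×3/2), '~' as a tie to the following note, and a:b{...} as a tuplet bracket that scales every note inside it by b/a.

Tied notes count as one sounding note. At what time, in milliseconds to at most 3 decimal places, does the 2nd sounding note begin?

note 2 onset = 3/2b = 616.438ms

1. 0.0ms @ 0 + 616.438ms (3/2)
2. 616.438ms @ 3/2 + 616.438ms (3/2)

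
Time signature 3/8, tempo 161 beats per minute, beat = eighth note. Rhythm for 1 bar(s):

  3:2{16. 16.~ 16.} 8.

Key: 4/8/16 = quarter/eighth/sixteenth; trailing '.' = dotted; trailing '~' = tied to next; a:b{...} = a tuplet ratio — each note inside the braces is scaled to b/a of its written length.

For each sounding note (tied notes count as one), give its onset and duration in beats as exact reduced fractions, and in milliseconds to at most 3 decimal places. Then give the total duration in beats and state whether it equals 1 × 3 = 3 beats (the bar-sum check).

1) 0.0ms=0b +186.335ms=1/2b
2) 186.335ms=1/2b +372.671ms=1b
3) 559.006ms=3/2b +559.006ms=3/2b
Σ=3b of 3 (161bpm 3/8) — PASS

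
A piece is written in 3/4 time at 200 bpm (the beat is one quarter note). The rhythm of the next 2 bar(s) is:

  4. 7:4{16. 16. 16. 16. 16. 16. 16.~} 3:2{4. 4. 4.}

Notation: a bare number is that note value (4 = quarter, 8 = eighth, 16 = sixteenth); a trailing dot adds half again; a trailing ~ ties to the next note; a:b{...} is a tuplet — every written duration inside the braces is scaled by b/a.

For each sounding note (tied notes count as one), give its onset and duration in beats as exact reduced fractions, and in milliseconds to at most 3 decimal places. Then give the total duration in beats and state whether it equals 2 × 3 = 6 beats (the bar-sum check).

1) 0.0ms=0b +450.0ms=3/2b
2) 450.0ms=3/2b +64.286ms=3/14b
3) 514.286ms=12/7b +64.286ms=3/14b
4) 578.571ms=27/14b +64.286ms=3/14b
5) 642.857ms=15/7b +64.286ms=3/14b
6) 707.143ms=33/14b +64.286ms=3/14b
7) 771.429ms=18/7b +64.286ms=3/14b
8) 835.714ms=39/14b +364.286ms=17/14b
9) 1200.0ms=4b +300.0ms=1b
10) 1500.0ms=5b +300.0ms=1b
Σ=6b of 6 (200bpm 3/4) — PASS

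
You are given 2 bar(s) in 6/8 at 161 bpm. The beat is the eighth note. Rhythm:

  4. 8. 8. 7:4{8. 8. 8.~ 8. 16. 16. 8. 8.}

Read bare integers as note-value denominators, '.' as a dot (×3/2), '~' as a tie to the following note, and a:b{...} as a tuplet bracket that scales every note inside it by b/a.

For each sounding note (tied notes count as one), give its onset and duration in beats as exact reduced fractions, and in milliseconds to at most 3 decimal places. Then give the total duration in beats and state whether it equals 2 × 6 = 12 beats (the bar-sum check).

1) 0.0ms=0b +1118.012ms=3b
2) 1118.012ms=3b +559.006ms=3/2b
3) 1677.019ms=9/2b +559.006ms=3/2b
4) 2236.025ms=6b +319.432ms=6/7b
5) 2555.457ms=48/7b +319.432ms=6/7b
6) 2874.889ms=54/7b +638.864ms=12/7b
7) 3513.753ms=66/7b +159.716ms=3/7b
8) 3673.469ms=69/7b +159.716ms=3/7b
9) 3833.185ms=72/7b +319.432ms=6/7b
10) 4152.618ms=78/7b +319.432ms=6/7b
Σ=12b of 12 (161bpm 6/8) — PASS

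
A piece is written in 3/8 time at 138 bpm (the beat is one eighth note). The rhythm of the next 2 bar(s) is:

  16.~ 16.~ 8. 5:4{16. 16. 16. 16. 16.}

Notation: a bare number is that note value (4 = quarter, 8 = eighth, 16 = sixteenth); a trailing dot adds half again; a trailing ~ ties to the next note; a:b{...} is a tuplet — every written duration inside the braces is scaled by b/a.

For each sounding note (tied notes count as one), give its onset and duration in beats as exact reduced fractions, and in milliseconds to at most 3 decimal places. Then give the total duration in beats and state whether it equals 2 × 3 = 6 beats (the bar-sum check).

1) 0.0ms=0b +1304.348ms=3b
2) 1304.348ms=3b +260.87ms=3/5b
3) 1565.217ms=18/5b +260.87ms=3/5b
4) 1826.087ms=21/5b +260.87ms=3/5b
5) 2086.957ms=24/5b +260.87ms=3/5b
6) 2347.826ms=27/5b +260.87ms=3/5b
Σ=6b of 6 (138bpm 3/8) — PASS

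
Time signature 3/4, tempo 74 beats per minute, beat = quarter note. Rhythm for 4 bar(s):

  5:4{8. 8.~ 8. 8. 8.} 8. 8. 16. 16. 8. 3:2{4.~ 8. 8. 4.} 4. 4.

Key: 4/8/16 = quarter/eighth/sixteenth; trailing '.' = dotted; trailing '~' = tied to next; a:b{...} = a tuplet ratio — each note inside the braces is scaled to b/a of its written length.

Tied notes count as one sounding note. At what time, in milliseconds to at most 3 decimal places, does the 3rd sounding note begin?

1. 0.0ms @ 0 + 486.486ms (3/5)
2. 486.486ms @ 3/5 + 972.973ms (6/5)
3. 1459.459ms @ 9/5 + 486.486ms (3/5)
4. 1945.946ms @ 12/5 + 486.486ms (3/5)
5. 2432.432ms @ 3 + 608.108ms (3/4)
6. 3040.541ms @ 15/4 + 608.108ms (3/4)
7. 3648.649ms @ 9/2 + 304.054ms (3/8)
8. 3952.703ms @ 39/8 + 304.054ms (3/8)
9. 4256.757ms @ 21/4 + 608.108ms (3/4)
10. 4864.865ms @ 6 + 1216.216ms (3/2)
11. 6081.081ms @ 15/2 + 405.405ms (1/2)
12. 6486.486ms @ 8 + 810.811ms (1)
13. 7297.297ms @ 9 + 1216.216ms (3/2)
14. 8513.514ms @ 21/2 + 1216.216ms (3/2)

note 3 onset = 9/5b = 1459.459ms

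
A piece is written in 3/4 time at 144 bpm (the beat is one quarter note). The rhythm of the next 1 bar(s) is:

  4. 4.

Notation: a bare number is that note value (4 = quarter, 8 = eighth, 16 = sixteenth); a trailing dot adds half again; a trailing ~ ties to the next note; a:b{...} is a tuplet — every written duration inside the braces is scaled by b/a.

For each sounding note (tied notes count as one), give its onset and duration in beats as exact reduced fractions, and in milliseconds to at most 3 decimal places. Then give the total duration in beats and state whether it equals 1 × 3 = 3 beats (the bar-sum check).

1) 0.0ms=0b +625.0ms=3/2b
2) 625.0ms=3/2b +625.0ms=3/2b
Σ=3b of 3 (144bpm 3/4) — PASS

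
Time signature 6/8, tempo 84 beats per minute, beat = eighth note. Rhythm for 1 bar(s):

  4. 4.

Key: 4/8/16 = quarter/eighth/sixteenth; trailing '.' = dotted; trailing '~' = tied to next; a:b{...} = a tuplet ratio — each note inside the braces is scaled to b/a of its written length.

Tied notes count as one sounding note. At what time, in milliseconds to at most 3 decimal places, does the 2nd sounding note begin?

1. 0.0ms @ 0 + 2142.857ms (3)
2. 2142.857ms @ 3 + 2142.857ms (3)

note 2 onset = 3b = 2142.857ms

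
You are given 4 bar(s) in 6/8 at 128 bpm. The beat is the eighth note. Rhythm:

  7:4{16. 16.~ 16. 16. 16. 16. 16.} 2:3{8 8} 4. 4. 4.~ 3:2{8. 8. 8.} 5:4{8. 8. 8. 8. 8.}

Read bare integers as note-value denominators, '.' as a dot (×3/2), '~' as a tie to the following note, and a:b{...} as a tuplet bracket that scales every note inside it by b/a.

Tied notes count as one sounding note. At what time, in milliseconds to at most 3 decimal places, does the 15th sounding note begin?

1. 0.0ms @ 0 + 200.893ms (3/7)
2. 200.893ms @ 3/7 + 401.786ms (6/7)
3. 602.679ms @ 9/7 + 200.893ms (3/7)
4. 803.571ms @ 12/7 + 200.893ms (3/7)
5. 1004.464ms @ 15/7 + 200.893ms (3/7)
6. 1205.357ms @ 18/7 + 200.893ms (3/7)
7. 1406.25ms @ 3 + 703.125ms (3/2)
8. 2109.375ms @ 9/2 + 703.125ms (3/2)
9. 2812.5ms @ 6 + 1406.25ms (3)
10. 4218.75ms @ 9 + 1406.25ms (3)
11. 5625.0ms @ 12 + 1875.0ms (4)
12. 7500.0ms @ 16 + 468.75ms (1)
13. 7968.75ms @ 17 + 468.75ms (1)
14. 8437.5ms @ 18 + 562.5ms (6/5)
15. 9000.0ms @ 96/5 + 562.5ms (6/5)
16. 9562.5ms @ 102/5 + 562.5ms (6/5)
17. 10125.0ms @ 108/5 + 562.5ms (6/5)
18. 10687.5ms @ 114/5 + 562.5ms (6/5)

note 15 onset = 96/5b = 9000.0ms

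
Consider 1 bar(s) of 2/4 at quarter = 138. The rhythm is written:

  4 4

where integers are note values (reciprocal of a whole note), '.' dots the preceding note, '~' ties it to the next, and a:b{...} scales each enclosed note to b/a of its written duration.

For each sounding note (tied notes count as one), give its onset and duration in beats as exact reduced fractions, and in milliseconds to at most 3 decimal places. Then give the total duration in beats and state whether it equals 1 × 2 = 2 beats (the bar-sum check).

1) 0.0ms=0b +434.783ms=1b
2) 434.783ms=1b +434.783ms=1b
Σ=2b of 2 (138bpm 2/4) — PASS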